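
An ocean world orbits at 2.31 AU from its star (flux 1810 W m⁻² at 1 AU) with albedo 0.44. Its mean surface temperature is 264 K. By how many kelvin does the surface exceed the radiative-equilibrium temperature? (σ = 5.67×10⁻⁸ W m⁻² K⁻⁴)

S = 1810/2.31² = 339.2 W m⁻².
T_eq = [S(1−A)/(4σ)]^(1/4) = [339.2×0.56/(4×5.67×10⁻⁸)]^(1/4) = 170.1 K.
ΔT = T_surf − T_eq = 264 − 170.1.

ΔT ≈ 93.9 K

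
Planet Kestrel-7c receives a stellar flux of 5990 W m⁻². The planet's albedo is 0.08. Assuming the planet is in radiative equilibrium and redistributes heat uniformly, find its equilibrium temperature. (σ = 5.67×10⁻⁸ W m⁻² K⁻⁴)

T_eq ≈ 395 K

Energy balance: absorbed = emitted ⇒ πR²·S(1−A) = 4πR²·σT_eq⁴, so T_eq⁴ = S(1−A)/(4σ).
T_eq = [5990 × 0.92 / (4 × 5.67×10⁻⁸)]^(1/4) = (2.43×10¹⁰)^(1/4) = 395 K.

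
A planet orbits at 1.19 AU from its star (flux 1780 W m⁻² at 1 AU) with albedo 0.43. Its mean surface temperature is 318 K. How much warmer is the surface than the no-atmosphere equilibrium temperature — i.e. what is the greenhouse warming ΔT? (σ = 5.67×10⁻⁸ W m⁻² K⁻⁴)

S = 1780/1.19² = 1257 W m⁻².
T_eq = [S(1−A)/(4σ)]^(1/4) = [1257×0.57/(4×5.67×10⁻⁸)]^(1/4) = 237.1 K.
ΔT = T_surf − T_eq = 318 − 237.1.

ΔT ≈ 80.9 K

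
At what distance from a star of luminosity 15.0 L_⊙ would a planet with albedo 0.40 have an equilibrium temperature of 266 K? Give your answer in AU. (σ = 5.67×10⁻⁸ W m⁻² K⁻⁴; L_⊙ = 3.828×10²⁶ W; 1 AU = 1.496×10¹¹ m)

L = 15.0 × 3.828×10²⁶ = 5.74×10²⁷ W.
From T_eq⁴ = L(1−A)/(16πσd²): d = √[L(1−A)/(16πσT_eq⁴)].
d = √[5.74×10²⁷ × 0.60 / (16π × 5.67×10⁻⁸ × (266)⁴)] = 4.91×10¹¹ m = 3.28 AU.

d ≈ 3.28 AU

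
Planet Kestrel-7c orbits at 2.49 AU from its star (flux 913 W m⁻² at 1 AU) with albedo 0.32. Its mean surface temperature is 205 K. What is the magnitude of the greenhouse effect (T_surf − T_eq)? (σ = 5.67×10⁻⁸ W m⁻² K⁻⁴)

ΔT ≈ 60.0 K

S = 913/2.49² = 147.3 W m⁻².
T_eq = [S(1−A)/(4σ)]^(1/4) = [147.3×0.68/(4×5.67×10⁻⁸)]^(1/4) = 145.0 K.
ΔT = T_surf − T_eq = 205 − 145.0.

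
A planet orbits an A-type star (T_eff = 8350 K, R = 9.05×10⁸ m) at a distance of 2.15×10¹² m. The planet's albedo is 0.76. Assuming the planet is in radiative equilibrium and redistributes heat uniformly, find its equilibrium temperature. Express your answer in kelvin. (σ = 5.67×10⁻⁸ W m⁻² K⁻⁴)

L = 4πR_⋆²σT_⋆⁴ = 4π(9.05×10⁸)² × 5.67×10⁻⁸ × (8350)⁴ = 2.84×10²⁷ W.
S = L/(4πd²) = 48.8 W m⁻².
Energy balance: absorbed = emitted ⇒ πR²·S(1−A) = 4πR²·σT_eq⁴, so T_eq⁴ = S(1−A)/(4σ).
T_eq = [48.8 × 0.24 / (4 × 5.67×10⁻⁸)]^(1/4) = (5.17×10⁷)^(1/4) = 84.8 K.

T_eq ≈ 84.8 K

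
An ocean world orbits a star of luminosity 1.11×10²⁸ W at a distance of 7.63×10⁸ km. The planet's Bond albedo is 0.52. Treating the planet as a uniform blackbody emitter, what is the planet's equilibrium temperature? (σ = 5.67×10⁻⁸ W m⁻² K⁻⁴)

T_eq ≈ 238 K

d = 7.63×10⁸ km = 7.63×10¹¹ m.
Flux: S = L/(4πd²) = 1.11×10²⁸/(4π×(7.63×10¹¹)²) = 1520 W m⁻².
Energy balance: absorbed = emitted ⇒ πR²·S(1−A) = 4πR²·σT_eq⁴, so T_eq⁴ = S(1−A)/(4σ).
T_eq = [1520 × 0.48 / (4 × 5.67×10⁻⁸)]^(1/4) = (3.21×10⁹)^(1/4) = 238 K.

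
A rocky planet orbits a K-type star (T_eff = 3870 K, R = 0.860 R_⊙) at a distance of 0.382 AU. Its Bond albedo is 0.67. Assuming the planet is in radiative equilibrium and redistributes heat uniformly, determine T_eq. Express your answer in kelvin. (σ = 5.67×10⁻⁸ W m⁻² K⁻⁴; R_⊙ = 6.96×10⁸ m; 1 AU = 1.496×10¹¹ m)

T_eq ≈ 212 K

R_⋆ = 0.860 × 6.96×10⁸ = 5.99×10⁸ m.
d = 0.382 AU = 5.71×10¹⁰ m.
L = 4πR_⋆²σT_⋆⁴ = 4π(5.99×10⁸)² × 5.67×10⁻⁸ × (3870)⁴ = 5.73×10²⁵ W.
S = L/(4πd²) = 1400 W m⁻².
Energy balance: absorbed = emitted ⇒ πR²·S(1−A) = 4πR²·σT_eq⁴, so T_eq⁴ = S(1−A)/(4σ).
T_eq = [1400 × 0.33 / (4 × 5.67×10⁻⁸)]^(1/4) = (2.03×10⁹)^(1/4) = 212 K.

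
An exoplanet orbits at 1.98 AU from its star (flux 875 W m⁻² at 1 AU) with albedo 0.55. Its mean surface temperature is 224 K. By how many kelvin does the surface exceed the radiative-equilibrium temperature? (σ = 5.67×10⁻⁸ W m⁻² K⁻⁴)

ΔT ≈ 78.9 K

S = 875/1.98² = 223.2 W m⁻².
T_eq = [S(1−A)/(4σ)]^(1/4) = [223.2×0.45/(4×5.67×10⁻⁸)]^(1/4) = 145.1 K.
ΔT = T_surf − T_eq = 224 − 145.1.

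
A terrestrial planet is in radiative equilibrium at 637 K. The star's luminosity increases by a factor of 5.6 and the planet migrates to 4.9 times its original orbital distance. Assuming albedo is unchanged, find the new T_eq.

T_eq ∝ L^(1/4) · d^(−1/2).
T′ = 637 × 5.6^(1/4) / 4.9^(1/2) = 443 K.

T_eq ≈ 443 K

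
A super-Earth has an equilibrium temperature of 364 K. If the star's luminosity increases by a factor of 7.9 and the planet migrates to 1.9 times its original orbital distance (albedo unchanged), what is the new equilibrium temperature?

T_eq ∝ L^(1/4) · d^(−1/2).
T′ = 364 × 7.9^(1/4) / 1.9^(1/2) = 443 K.

T_eq ≈ 443 K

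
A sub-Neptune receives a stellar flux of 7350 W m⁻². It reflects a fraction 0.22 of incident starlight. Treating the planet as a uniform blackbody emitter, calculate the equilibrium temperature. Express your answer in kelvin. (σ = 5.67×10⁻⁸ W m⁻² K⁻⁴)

T_eq ≈ 399 K

Energy balance: absorbed = emitted ⇒ πR²·S(1−A) = 4πR²·σT_eq⁴, so T_eq⁴ = S(1−A)/(4σ).
T_eq = [7350 × 0.78 / (4 × 5.67×10⁻⁸)]^(1/4) = (2.53×10¹⁰)^(1/4) = 399 K.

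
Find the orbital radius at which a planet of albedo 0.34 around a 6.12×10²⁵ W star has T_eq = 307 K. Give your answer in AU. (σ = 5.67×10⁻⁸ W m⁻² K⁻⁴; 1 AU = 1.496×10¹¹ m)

From T_eq⁴ = L(1−A)/(16πσd²): d = √[L(1−A)/(16πσT_eq⁴)].
d = √[6.12×10²⁵ × 0.66 / (16π × 5.67×10⁻⁸ × (307)⁴)] = 3.99×10¹⁰ m = 0.267 AU.

d ≈ 0.267 AU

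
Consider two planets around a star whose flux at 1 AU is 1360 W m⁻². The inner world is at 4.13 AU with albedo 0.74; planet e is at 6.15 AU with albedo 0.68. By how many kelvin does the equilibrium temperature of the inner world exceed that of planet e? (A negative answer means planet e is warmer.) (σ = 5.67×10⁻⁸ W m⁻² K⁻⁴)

T_eq = [S₀(1−A)/(4σd²)]^(1/4), so T ∝ (1−A)^(1/4) / √d.
T₁ = [1360×0.26/(4×5.67×10⁻⁸×4.13²)]^(1/4) = 97.78 K.
T₂ = [1360×0.32/(4×5.67×10⁻⁸×6.15²)]^(1/4) = 84.40 K.

ΔT ≈ 13.4 K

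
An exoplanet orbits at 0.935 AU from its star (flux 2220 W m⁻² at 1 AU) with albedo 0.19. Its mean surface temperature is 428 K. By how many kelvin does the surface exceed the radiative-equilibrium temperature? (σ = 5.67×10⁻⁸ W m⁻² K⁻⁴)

ΔT ≈ 119.4 K

S = 2220/0.935² = 2539 W m⁻².
T_eq = [S(1−A)/(4σ)]^(1/4) = [2539×0.81/(4×5.67×10⁻⁸)]^(1/4) = 308.6 K.
ΔT = T_surf − T_eq = 428 − 308.6.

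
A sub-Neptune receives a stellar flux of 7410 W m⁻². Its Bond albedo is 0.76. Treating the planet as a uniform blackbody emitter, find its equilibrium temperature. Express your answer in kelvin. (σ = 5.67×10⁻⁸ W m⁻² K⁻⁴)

Energy balance: absorbed = emitted ⇒ πR²·S(1−A) = 4πR²·σT_eq⁴, so T_eq⁴ = S(1−A)/(4σ).
T_eq = [7410 × 0.24 / (4 × 5.67×10⁻⁸)]^(1/4) = (7.84×10⁹)^(1/4) = 298 K.

T_eq ≈ 298 K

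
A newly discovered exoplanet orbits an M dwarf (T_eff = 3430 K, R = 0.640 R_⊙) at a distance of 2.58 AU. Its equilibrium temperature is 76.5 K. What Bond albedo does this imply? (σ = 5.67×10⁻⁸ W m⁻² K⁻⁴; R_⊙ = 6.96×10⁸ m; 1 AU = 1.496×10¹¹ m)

A ≈ 0.26

R_⋆ = 0.640 × 6.96×10⁸ = 4.45×10⁸ m.
d = 2.58 AU = 3.86×10¹¹ m.
L = 4πR_⋆²σT_⋆⁴ = 4π(4.45×10⁸)² × 5.67×10⁻⁸ × (3430)⁴ = 1.96×10²⁵ W.
S = L/(4πd²) = 10.5 W m⁻².
From T_eq⁴ = S(1−A)/(4σ): 1−A = 4σT_eq⁴/S.
1−A = 4 × 5.67×10⁻⁸ × (76.5)⁴ / 10.5 = 0.743.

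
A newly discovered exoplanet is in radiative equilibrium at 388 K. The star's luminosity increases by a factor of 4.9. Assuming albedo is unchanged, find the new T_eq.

T_eq ≈ 577 K

T_eq ∝ L^(1/4) · d^(−1/2).
T′ = 388 × 4.9^(1/4) = 577 K.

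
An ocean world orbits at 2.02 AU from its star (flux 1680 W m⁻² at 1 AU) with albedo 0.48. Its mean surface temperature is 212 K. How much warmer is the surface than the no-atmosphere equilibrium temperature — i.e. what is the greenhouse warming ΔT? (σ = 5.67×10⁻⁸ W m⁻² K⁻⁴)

S = 1680/2.02² = 411.7 W m⁻².
T_eq = [S(1−A)/(4σ)]^(1/4) = [411.7×0.52/(4×5.67×10⁻⁸)]^(1/4) = 175.3 K.
ΔT = T_surf − T_eq = 212 − 175.3.

ΔT ≈ 36.7 K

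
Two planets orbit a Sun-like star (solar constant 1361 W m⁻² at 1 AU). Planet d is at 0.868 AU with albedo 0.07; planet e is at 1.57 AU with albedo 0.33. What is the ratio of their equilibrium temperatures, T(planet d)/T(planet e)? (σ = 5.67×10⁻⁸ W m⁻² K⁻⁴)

T_eq = [S₀(1−A)/(4σd²)]^(1/4), so T ∝ (1−A)^(1/4) / √d.
T₁ = [1361×0.93/(4×5.67×10⁻⁸×0.868²)]^(1/4) = 293.37 K.
T₂ = [1361×0.67/(4×5.67×10⁻⁸×1.57²)]^(1/4) = 200.97 K.

T₁/T₂ ≈ 1.460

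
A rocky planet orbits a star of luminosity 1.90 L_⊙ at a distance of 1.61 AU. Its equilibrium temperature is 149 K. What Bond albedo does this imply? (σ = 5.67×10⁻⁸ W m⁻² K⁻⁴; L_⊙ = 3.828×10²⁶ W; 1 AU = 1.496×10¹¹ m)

A ≈ 0.89

d = 1.61 AU = 2.41×10¹¹ m.
L = 1.90 × 3.828×10²⁶ = 7.27×10²⁶ W.
Flux: S = L/(4πd²) = 7.27×10²⁶/(4π×(2.41×10¹¹)²) = 998 W m⁻².
From T_eq⁴ = S(1−A)/(4σ): 1−A = 4σT_eq⁴/S.
1−A = 4 × 5.67×10⁻⁸ × (149)⁴ / 998 = 0.112.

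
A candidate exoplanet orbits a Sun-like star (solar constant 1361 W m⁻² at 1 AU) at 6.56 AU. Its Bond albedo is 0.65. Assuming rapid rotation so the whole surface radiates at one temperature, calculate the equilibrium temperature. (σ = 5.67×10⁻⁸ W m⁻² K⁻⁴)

Flux at 6.56 AU: S = 1361/6.56² = 31.6 W m⁻².
Energy balance: absorbed = emitted ⇒ πR²·S(1−A) = 4πR²·σT_eq⁴, so T_eq⁴ = S(1−A)/(4σ).
T_eq = [31.6 × 0.35 / (4 × 5.67×10⁻⁸)]^(1/4) = (4.88×10⁷)^(1/4) = 83.6 K.

T_eq ≈ 83.6 K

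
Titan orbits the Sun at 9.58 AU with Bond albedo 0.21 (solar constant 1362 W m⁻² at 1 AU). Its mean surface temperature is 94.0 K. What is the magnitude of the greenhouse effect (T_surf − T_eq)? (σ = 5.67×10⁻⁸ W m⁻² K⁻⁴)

ΔT ≈ 9.2 K

S = 1362/9.58² = 14.84 W m⁻².
T_eq = [S(1−A)/(4σ)]^(1/4) = [14.84×0.79/(4×5.67×10⁻⁸)]^(1/4) = 84.8 K.
ΔT = T_surf − T_eq = 94 − 84.8.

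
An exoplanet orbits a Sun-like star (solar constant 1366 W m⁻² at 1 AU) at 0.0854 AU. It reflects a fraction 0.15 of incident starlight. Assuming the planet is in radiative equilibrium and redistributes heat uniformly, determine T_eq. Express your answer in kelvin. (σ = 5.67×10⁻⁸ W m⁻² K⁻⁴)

Flux at 0.0854 AU: S = 1366/0.0854² = 1.87×10⁵ W m⁻².
Energy balance: absorbed = emitted ⇒ πR²·S(1−A) = 4πR²·σT_eq⁴, so T_eq⁴ = S(1−A)/(4σ).
T_eq = [1.87×10⁵ × 0.85 / (4 × 5.67×10⁻⁸)]^(1/4) = (7.02×10¹¹)^(1/4) = 915 K.

T_eq ≈ 915 K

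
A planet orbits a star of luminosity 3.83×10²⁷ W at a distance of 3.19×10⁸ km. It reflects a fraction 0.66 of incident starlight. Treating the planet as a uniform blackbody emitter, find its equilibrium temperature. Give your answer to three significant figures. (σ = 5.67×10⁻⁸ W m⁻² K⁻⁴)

d = 3.19×10⁸ km = 3.19×10¹¹ m.
Flux: S = L/(4πd²) = 3.83×10²⁷/(4π×(3.19×10¹¹)²) = 3000 W m⁻².
Energy balance: absorbed = emitted ⇒ πR²·S(1−A) = 4πR²·σT_eq⁴, so T_eq⁴ = S(1−A)/(4σ).
T_eq = [3000 × 0.34 / (4 × 5.67×10⁻⁸)]^(1/4) = (4.49×10⁹)^(1/4) = 259 K.

T_eq ≈ 259 K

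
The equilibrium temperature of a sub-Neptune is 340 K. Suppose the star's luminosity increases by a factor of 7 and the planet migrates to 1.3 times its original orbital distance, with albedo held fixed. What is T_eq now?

T_eq ∝ L^(1/4) · d^(−1/2).
T′ = 340 × 7^(1/4) / 1.3^(1/2) = 485 K.

T_eq ≈ 485 K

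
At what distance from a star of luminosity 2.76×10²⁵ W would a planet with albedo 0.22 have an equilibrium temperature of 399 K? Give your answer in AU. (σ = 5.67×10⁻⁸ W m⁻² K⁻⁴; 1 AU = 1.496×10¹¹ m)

d ≈ 0.115 AU

From T_eq⁴ = L(1−A)/(16πσd²): d = √[L(1−A)/(16πσT_eq⁴)].
d = √[2.76×10²⁵ × 0.78 / (16π × 5.67×10⁻⁸ × (399)⁴)] = 1.73×10¹⁰ m = 0.115 AU.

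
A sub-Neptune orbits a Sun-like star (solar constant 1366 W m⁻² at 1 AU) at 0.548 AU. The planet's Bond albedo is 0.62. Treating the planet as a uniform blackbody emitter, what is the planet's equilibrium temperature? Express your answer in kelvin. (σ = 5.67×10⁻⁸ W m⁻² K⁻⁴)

T_eq ≈ 295 K

Flux at 0.548 AU: S = 1366/0.548² = 4550 W m⁻².
Energy balance: absorbed = emitted ⇒ πR²·S(1−A) = 4πR²·σT_eq⁴, so T_eq⁴ = S(1−A)/(4σ).
T_eq = [4550 × 0.38 / (4 × 5.67×10⁻⁸)]^(1/4) = (7.62×10⁹)^(1/4) = 295 K.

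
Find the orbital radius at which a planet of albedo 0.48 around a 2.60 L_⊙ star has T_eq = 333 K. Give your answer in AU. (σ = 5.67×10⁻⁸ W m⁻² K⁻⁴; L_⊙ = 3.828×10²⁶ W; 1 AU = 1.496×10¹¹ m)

d ≈ 0.812 AU

L = 2.60 × 3.828×10²⁶ = 9.95×10²⁶ W.
From T_eq⁴ = L(1−A)/(16πσd²): d = √[L(1−A)/(16πσT_eq⁴)].
d = √[9.95×10²⁶ × 0.52 / (16π × 5.67×10⁻⁸ × (333)⁴)] = 1.22×10¹¹ m = 0.812 AU.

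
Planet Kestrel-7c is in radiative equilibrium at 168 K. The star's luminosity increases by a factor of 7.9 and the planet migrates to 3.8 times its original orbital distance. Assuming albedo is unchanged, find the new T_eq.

T_eq ≈ 144 K

T_eq ∝ L^(1/4) · d^(−1/2).
T′ = 168 × 7.9^(1/4) / 3.8^(1/2) = 144 K.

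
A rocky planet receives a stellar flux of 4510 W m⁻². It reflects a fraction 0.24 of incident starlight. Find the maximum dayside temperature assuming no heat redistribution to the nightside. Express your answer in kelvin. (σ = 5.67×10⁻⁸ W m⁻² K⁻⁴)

With no redistribution each surface element balances locally: S(1−A) = σT⁴.
T = [4510 × 0.76 / 5.67×10⁻⁸]^(1/4) = (6.05×10¹⁰)^(1/4) = 496 K.

T_ss ≈ 496 K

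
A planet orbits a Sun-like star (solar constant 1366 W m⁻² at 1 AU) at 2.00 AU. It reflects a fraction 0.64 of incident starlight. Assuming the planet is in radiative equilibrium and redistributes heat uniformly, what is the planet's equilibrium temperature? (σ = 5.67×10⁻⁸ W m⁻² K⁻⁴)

Flux at 2.00 AU: S = 1366/2.00² = 342 W m⁻².
Energy balance: absorbed = emitted ⇒ πR²·S(1−A) = 4πR²·σT_eq⁴, so T_eq⁴ = S(1−A)/(4σ).
T_eq = [342 × 0.36 / (4 × 5.67×10⁻⁸)]^(1/4) = (5.42×10⁸)^(1/4) = 153 K.

T_eq ≈ 153 K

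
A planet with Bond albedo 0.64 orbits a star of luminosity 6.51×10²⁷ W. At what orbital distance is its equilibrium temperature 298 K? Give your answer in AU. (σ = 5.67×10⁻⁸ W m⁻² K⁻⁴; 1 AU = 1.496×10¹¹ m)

From T_eq⁴ = L(1−A)/(16πσd²): d = √[L(1−A)/(16πσT_eq⁴)].
d = √[6.51×10²⁷ × 0.36 / (16π × 5.67×10⁻⁸ × (298)⁴)] = 3.23×10¹¹ m = 2.16 AU.

d ≈ 2.16 AU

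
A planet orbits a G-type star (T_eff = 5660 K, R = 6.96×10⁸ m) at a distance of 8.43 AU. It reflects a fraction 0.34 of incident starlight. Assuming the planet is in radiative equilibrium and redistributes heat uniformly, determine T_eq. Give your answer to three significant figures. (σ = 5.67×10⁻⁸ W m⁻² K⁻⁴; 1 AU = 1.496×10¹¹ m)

d = 8.43 AU = 1.26×10¹² m.
L = 4πR_⋆²σT_⋆⁴ = 4π(6.96×10⁸)² × 5.67×10⁻⁸ × (5660)⁴ = 3.54×10²⁶ W.
S = L/(4πd²) = 17.7 W m⁻².
Energy balance: absorbed = emitted ⇒ πR²·S(1−A) = 4πR²·σT_eq⁴, so T_eq⁴ = S(1−A)/(4σ).
T_eq = [17.7 × 0.66 / (4 × 5.67×10⁻⁸)]^(1/4) = (5.16×10⁷)^(1/4) = 84.7 K.

T_eq ≈ 84.7 K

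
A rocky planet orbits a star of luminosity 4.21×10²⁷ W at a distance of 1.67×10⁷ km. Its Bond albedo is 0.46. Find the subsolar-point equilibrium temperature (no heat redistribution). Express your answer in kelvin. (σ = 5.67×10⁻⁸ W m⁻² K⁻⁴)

d = 1.67×10⁷ km = 1.67×10¹⁰ m.
Flux: S = L/(4πd²) = 4.21×10²⁷/(4π×(1.67×10¹⁰)²) = 1.20×10⁶ W m⁻².
At the subsolar point the surface absorbs S(1−A) and emits σT⁴ per unit area — no factor of 4, since only the local patch is in balance.
T = [1.20×10⁶ × 0.54 / 5.67×10⁻⁸]^(1/4) = (1.14×10¹³)^(1/4) = 1840 K.

T_ss ≈ 1840 K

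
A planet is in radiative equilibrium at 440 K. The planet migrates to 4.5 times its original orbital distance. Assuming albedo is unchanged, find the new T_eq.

T_eq ≈ 207 K

T_eq ∝ L^(1/4) · d^(−1/2).
T′ = 440 / 4.5^(1/2) = 207 K.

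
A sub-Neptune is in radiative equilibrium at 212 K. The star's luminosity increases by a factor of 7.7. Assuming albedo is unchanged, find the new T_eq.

T_eq ∝ L^(1/4) · d^(−1/2).
T′ = 212 × 7.7^(1/4) = 353 K.

T_eq ≈ 353 K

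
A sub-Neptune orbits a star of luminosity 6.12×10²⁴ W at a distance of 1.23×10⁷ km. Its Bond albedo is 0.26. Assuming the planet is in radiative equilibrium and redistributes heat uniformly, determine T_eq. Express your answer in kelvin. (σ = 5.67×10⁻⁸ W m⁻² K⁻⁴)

d = 1.23×10⁷ km = 1.23×10¹⁰ m.
Flux: S = L/(4πd²) = 6.12×10²⁴/(4π×(1.23×10¹⁰)²) = 3220 W m⁻².
Energy balance: absorbed = emitted ⇒ πR²·S(1−A) = 4πR²·σT_eq⁴, so T_eq⁴ = S(1−A)/(4σ).
T_eq = [3220 × 0.74 / (4 × 5.67×10⁻⁸)]^(1/4) = (1.05×10¹⁰)^(1/4) = 320 K.

T_eq ≈ 320 K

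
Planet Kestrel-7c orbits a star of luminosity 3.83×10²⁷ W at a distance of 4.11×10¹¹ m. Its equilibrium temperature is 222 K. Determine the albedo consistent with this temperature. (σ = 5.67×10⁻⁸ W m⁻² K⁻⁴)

A ≈ 0.69

Flux: S = L/(4πd²) = 3.83×10²⁷/(4π×(4.11×10¹¹)²) = 1800 W m⁻².
From T_eq⁴ = S(1−A)/(4σ): 1−A = 4σT_eq⁴/S.
1−A = 4 × 5.67×10⁻⁸ × (222)⁴ / 1800 = 0.305.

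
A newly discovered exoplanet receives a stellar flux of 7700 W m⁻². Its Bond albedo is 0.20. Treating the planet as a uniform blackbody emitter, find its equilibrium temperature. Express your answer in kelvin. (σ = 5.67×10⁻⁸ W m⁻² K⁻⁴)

T_eq ≈ 406 K

Energy balance: absorbed = emitted ⇒ πR²·S(1−A) = 4πR²·σT_eq⁴, so T_eq⁴ = S(1−A)/(4σ).
T_eq = [7700 × 0.80 / (4 × 5.67×10⁻⁸)]^(1/4) = (2.72×10¹⁰)^(1/4) = 406 K.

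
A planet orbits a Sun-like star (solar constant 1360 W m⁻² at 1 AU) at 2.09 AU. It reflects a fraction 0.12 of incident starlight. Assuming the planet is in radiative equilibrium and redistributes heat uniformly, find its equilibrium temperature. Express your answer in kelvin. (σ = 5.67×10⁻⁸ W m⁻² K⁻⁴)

T_eq ≈ 186 K

Flux at 2.09 AU: S = 1360/2.09² = 311 W m⁻².
Energy balance: absorbed = emitted ⇒ πR²·S(1−A) = 4πR²·σT_eq⁴, so T_eq⁴ = S(1−A)/(4σ).
T_eq = [311 × 0.88 / (4 × 5.67×10⁻⁸)]^(1/4) = (1.21×10⁹)^(1/4) = 186 K.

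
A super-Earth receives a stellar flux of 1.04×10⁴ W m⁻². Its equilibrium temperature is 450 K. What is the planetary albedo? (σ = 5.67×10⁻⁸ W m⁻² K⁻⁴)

From T_eq⁴ = S(1−A)/(4σ): 1−A = 4σT_eq⁴/S.
1−A = 4 × 5.67×10⁻⁸ × (450)⁴ / 1.04×10⁴ = 0.894.

A ≈ 0.11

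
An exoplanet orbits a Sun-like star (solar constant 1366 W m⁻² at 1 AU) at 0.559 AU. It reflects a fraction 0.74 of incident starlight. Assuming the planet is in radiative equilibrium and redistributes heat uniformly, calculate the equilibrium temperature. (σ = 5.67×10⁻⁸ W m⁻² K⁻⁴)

Flux at 0.559 AU: S = 1366/0.559² = 4370 W m⁻².
Energy balance: absorbed = emitted ⇒ πR²·S(1−A) = 4πR²·σT_eq⁴, so T_eq⁴ = S(1−A)/(4σ).
T_eq = [4370 × 0.26 / (4 × 5.67×10⁻⁸)]^(1/4) = (5.01×10⁹)^(1/4) = 266 K.

T_eq ≈ 266 K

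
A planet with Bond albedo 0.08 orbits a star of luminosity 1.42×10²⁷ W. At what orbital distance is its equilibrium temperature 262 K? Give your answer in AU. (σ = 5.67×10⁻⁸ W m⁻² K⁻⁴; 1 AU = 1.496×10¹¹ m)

From T_eq⁴ = L(1−A)/(16πσd²): d = √[L(1−A)/(16πσT_eq⁴)].
d = √[1.42×10²⁷ × 0.92 / (16π × 5.67×10⁻⁸ × (262)⁴)] = 3.12×10¹¹ m = 2.08 AU.

d ≈ 2.08 AU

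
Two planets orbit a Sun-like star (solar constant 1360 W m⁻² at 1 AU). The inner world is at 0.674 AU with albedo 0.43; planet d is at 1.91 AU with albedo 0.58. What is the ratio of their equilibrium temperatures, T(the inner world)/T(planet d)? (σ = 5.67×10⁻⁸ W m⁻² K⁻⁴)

T_eq = [S₀(1−A)/(4σd²)]^(1/4), so T ∝ (1−A)^(1/4) / √d.
T₁ = [1360×0.57/(4×5.67×10⁻⁸×0.674²)]^(1/4) = 294.52 K.
T₂ = [1360×0.42/(4×5.67×10⁻⁸×1.91²)]^(1/4) = 162.09 K.

T₁/T₂ ≈ 1.817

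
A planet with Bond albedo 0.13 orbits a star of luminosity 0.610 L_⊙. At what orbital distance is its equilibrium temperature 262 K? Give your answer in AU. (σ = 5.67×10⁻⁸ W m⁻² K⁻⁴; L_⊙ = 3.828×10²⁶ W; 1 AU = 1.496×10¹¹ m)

d ≈ 0.822 AU

L = 0.610 × 3.828×10²⁶ = 2.34×10²⁶ W.
From T_eq⁴ = L(1−A)/(16πσd²): d = √[L(1−A)/(16πσT_eq⁴)].
d = √[2.34×10²⁶ × 0.87 / (16π × 5.67×10⁻⁸ × (262)⁴)] = 1.23×10¹¹ m = 0.822 AU.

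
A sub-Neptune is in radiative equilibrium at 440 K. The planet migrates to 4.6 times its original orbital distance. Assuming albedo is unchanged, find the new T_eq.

T_eq ≈ 205 K

T_eq ∝ L^(1/4) · d^(−1/2).
T′ = 440 / 4.6^(1/2) = 205 K.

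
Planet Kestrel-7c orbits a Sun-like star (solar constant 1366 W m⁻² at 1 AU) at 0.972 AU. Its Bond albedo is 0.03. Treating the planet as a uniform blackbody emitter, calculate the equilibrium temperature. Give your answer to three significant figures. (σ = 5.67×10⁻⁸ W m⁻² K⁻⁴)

T_eq ≈ 280 K

Flux at 0.972 AU: S = 1366/0.972² = 1450 W m⁻².
Energy balance: absorbed = emitted ⇒ πR²·S(1−A) = 4πR²·σT_eq⁴, so T_eq⁴ = S(1−A)/(4σ).
T_eq = [1450 × 0.97 / (4 × 5.67×10⁻⁸)]^(1/4) = (6.18×10⁹)^(1/4) = 280 K.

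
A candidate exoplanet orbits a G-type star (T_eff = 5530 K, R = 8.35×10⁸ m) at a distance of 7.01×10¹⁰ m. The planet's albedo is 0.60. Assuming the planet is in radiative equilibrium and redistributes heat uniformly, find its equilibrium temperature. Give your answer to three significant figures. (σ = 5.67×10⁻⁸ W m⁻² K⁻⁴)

T_eq ≈ 339 K

L = 4πR_⋆²σT_⋆⁴ = 4π(8.35×10⁸)² × 5.67×10⁻⁸ × (5530)⁴ = 4.65×10²⁶ W.
S = L/(4πd²) = 7520 W m⁻².
Energy balance: absorbed = emitted ⇒ πR²·S(1−A) = 4πR²·σT_eq⁴, so T_eq⁴ = S(1−A)/(4σ).
T_eq = [7520 × 0.40 / (4 × 5.67×10⁻⁸)]^(1/4) = (1.33×10¹⁰)^(1/4) = 339 K.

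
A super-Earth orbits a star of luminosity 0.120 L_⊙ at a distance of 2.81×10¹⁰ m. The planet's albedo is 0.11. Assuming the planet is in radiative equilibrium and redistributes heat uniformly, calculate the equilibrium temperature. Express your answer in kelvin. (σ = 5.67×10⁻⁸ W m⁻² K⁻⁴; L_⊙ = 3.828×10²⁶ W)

L = 0.120 × 3.828×10²⁶ = 4.59×10²⁵ W.
Flux: S = L/(4πd²) = 4.59×10²⁵/(4π×(2.81×10¹⁰)²) = 4630 W m⁻².
Energy balance: absorbed = emitted ⇒ πR²·S(1−A) = 4πR²·σT_eq⁴, so T_eq⁴ = S(1−A)/(4σ).
T_eq = [4630 × 0.89 / (4 × 5.67×10⁻⁸)]^(1/4) = (1.82×10¹⁰)^(1/4) = 367 K.

T_eq ≈ 367 K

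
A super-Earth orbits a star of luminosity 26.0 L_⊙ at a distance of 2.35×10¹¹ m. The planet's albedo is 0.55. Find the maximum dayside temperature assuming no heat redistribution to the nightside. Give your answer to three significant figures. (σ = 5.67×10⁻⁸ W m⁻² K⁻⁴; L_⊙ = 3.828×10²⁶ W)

L = 26.0 × 3.828×10²⁶ = 9.95×10²⁷ W.
Flux: S = L/(4πd²) = 9.95×10²⁷/(4π×(2.35×10¹¹)²) = 1.43×10⁴ W m⁻².
With no redistribution each surface element balances locally: S(1−A) = σT⁴.
T = [1.43×10⁴ × 0.45 / 5.67×10⁻⁸]^(1/4) = (1.14×10¹¹)^(1/4) = 581 K.

T_ss ≈ 581 K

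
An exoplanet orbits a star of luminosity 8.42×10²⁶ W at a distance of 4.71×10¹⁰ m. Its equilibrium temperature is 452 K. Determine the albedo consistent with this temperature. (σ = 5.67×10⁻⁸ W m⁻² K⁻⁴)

A ≈ 0.69

Flux: S = L/(4πd²) = 8.42×10²⁶/(4π×(4.71×10¹⁰)²) = 3.02×10⁴ W m⁻².
From T_eq⁴ = S(1−A)/(4σ): 1−A = 4σT_eq⁴/S.
1−A = 4 × 5.67×10⁻⁸ × (452)⁴ / 3.02×10⁴ = 0.313.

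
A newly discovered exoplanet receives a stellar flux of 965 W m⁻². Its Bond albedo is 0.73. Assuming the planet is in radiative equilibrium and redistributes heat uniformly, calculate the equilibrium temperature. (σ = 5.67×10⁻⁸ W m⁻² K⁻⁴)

Energy balance: absorbed = emitted ⇒ πR²·S(1−A) = 4πR²·σT_eq⁴, so T_eq⁴ = S(1−A)/(4σ).
T_eq = [965 × 0.27 / (4 × 5.67×10⁻⁸)]^(1/4) = (1.15×10⁹)^(1/4) = 184 K.

T_eq ≈ 184 K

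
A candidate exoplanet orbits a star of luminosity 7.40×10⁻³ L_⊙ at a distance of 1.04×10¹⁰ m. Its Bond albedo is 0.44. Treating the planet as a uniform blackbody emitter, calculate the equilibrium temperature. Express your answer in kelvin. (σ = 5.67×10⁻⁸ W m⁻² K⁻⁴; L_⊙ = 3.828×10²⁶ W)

T_eq ≈ 268 K

L = 7.40×10⁻³ × 3.828×10²⁶ = 2.83×10²⁴ W.
Flux: S = L/(4πd²) = 2.83×10²⁴/(4π×(1.04×10¹⁰)²) = 2080 W m⁻².
Energy balance: absorbed = emitted ⇒ πR²·S(1−A) = 4πR²·σT_eq⁴, so T_eq⁴ = S(1−A)/(4σ).
T_eq = [2080 × 0.56 / (4 × 5.67×10⁻⁸)]^(1/4) = (5.15×10⁹)^(1/4) = 268 K.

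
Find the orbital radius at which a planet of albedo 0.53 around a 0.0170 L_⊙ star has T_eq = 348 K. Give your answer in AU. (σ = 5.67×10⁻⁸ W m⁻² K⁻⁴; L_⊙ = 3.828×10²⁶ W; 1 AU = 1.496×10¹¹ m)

d ≈ 0.0572 AU

L = 0.0170 × 3.828×10²⁶ = 6.51×10²⁴ W.
From T_eq⁴ = L(1−A)/(16πσd²): d = √[L(1−A)/(16πσT_eq⁴)].
d = √[6.51×10²⁴ × 0.47 / (16π × 5.67×10⁻⁸ × (348)⁴)] = 8.55×10⁹ m = 0.0572 AU.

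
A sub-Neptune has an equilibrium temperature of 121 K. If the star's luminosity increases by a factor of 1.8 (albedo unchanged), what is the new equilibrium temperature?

T_eq ∝ L^(1/4) · d^(−1/2).
T′ = 121 × 1.8^(1/4) = 140 K.

T_eq ≈ 140 K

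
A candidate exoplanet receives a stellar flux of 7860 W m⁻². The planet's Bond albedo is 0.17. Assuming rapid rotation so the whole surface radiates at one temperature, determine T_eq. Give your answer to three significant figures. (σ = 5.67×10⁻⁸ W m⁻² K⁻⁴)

Energy balance: absorbed = emitted ⇒ πR²·S(1−A) = 4πR²·σT_eq⁴, so T_eq⁴ = S(1−A)/(4σ).
T_eq = [7860 × 0.83 / (4 × 5.67×10⁻⁸)]^(1/4) = (2.88×10¹⁰)^(1/4) = 412 K.

T_eq ≈ 412 K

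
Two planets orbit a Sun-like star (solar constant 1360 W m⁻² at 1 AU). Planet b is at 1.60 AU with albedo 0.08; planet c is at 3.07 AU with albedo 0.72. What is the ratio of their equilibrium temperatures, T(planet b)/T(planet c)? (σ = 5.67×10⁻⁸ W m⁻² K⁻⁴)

T₁/T₂ ≈ 1.865

T_eq = [S₀(1−A)/(4σd²)]^(1/4), so T ∝ (1−A)^(1/4) / √d.
T₁ = [1360×0.92/(4×5.67×10⁻⁸×1.60²)]^(1/4) = 215.46 K.
T₂ = [1360×0.28/(4×5.67×10⁻⁸×3.07²)]^(1/4) = 115.53 K.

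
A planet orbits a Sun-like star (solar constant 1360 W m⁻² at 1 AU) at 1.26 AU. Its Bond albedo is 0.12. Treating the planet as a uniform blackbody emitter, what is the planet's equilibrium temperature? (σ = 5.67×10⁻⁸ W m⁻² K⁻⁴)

T_eq ≈ 240 K

Flux at 1.26 AU: S = 1360/1.26² = 857 W m⁻².
Energy balance: absorbed = emitted ⇒ πR²·S(1−A) = 4πR²·σT_eq⁴, so T_eq⁴ = S(1−A)/(4σ).
T_eq = [857 × 0.88 / (4 × 5.67×10⁻⁸)]^(1/4) = (3.32×10⁹)^(1/4) = 240 K.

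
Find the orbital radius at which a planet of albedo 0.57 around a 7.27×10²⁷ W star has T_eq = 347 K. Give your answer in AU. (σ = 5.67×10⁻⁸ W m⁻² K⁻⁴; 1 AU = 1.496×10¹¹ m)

d ≈ 1.84 AU

From T_eq⁴ = L(1−A)/(16πσd²): d = √[L(1−A)/(16πσT_eq⁴)].
d = √[7.27×10²⁷ × 0.43 / (16π × 5.67×10⁻⁸ × (347)⁴)] = 2.75×10¹¹ m = 1.84 AU.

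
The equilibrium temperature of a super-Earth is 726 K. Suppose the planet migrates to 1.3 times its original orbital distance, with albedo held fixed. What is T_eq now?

T_eq ∝ L^(1/4) · d^(−1/2).
T′ = 726 / 1.3^(1/2) = 637 K.

T_eq ≈ 637 K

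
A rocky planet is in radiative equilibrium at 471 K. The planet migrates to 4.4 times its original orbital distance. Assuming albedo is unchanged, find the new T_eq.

T_eq ∝ L^(1/4) · d^(−1/2).
T′ = 471 / 4.4^(1/2) = 225 K.

T_eq ≈ 225 K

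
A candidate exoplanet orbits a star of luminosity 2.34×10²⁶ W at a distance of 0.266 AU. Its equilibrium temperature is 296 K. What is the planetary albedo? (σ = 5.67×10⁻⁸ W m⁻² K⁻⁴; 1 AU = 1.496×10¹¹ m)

A ≈ 0.85

d = 0.266 AU = 3.98×10¹⁰ m.
Flux: S = L/(4πd²) = 2.34×10²⁶/(4π×(3.98×10¹⁰)²) = 1.18×10⁴ W m⁻².
From T_eq⁴ = S(1−A)/(4σ): 1−A = 4σT_eq⁴/S.
1−A = 4 × 5.67×10⁻⁸ × (296)⁴ / 1.18×10⁴ = 0.148.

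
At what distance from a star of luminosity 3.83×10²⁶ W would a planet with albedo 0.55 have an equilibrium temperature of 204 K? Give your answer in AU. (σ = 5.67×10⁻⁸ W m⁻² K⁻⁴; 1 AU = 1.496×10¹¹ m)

From T_eq⁴ = L(1−A)/(16πσd²): d = √[L(1−A)/(16πσT_eq⁴)].
d = √[3.83×10²⁶ × 0.45 / (16π × 5.67×10⁻⁸ × (204)⁴)] = 1.87×10¹¹ m = 1.25 AU.

d ≈ 1.25 AU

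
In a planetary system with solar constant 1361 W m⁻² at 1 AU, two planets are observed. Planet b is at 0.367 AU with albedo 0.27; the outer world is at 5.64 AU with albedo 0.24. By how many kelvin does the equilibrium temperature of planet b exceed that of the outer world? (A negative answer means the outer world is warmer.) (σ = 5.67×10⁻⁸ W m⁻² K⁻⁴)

T_eq = [S₀(1−A)/(4σd²)]^(1/4), so T ∝ (1−A)^(1/4) / √d.
T₁ = [1361×0.73/(4×5.67×10⁻⁸×0.367²)]^(1/4) = 424.67 K.
T₂ = [1361×0.76/(4×5.67×10⁻⁸×5.64²)]^(1/4) = 109.43 K.

ΔT ≈ 315.2 K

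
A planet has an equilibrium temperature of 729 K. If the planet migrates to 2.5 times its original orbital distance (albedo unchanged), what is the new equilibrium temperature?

T_eq ∝ L^(1/4) · d^(−1/2).
T′ = 729 / 2.5^(1/2) = 461 K.

T_eq ≈ 461 K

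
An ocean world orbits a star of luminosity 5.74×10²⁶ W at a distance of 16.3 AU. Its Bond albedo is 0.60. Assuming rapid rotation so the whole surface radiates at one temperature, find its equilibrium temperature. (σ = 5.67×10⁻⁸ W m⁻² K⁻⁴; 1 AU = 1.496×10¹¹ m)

T_eq ≈ 60.7 K

d = 16.3 AU = 2.44×10¹² m.
Flux: S = L/(4πd²) = 5.74×10²⁶/(4π×(2.44×10¹²)²) = 7.68 W m⁻².
Energy balance: absorbed = emitted ⇒ πR²·S(1−A) = 4πR²·σT_eq⁴, so T_eq⁴ = S(1−A)/(4σ).
T_eq = [7.68 × 0.40 / (4 × 5.67×10⁻⁸)]^(1/4) = (1.35×10⁷)^(1/4) = 60.7 K.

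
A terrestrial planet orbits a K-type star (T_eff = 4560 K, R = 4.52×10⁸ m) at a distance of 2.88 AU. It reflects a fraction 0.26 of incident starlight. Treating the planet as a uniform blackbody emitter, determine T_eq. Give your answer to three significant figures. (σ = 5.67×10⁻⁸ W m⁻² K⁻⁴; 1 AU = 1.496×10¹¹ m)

d = 2.88 AU = 4.31×10¹¹ m.
L = 4πR_⋆²σT_⋆⁴ = 4π(4.52×10⁸)² × 5.67×10⁻⁸ × (4560)⁴ = 6.29×10²⁵ W.
S = L/(4πd²) = 27.0 W m⁻².
Energy balance: absorbed = emitted ⇒ πR²·S(1−A) = 4πR²·σT_eq⁴, so T_eq⁴ = S(1−A)/(4σ).
T_eq = [27.0 × 0.74 / (4 × 5.67×10⁻⁸)]^(1/4) = (8.80×10⁷)^(1/4) = 96.9 K.

T_eq ≈ 96.9 K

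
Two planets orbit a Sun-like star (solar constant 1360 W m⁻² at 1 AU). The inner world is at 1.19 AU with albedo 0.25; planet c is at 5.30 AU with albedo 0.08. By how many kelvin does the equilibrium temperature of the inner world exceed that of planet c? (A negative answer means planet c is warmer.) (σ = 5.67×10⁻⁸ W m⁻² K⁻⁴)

T_eq = [S₀(1−A)/(4σd²)]^(1/4), so T ∝ (1−A)^(1/4) / √d.
T₁ = [1360×0.75/(4×5.67×10⁻⁸×1.19²)]^(1/4) = 237.39 K.
T₂ = [1360×0.92/(4×5.67×10⁻⁸×5.30²)]^(1/4) = 118.38 K.

ΔT ≈ 119.0 K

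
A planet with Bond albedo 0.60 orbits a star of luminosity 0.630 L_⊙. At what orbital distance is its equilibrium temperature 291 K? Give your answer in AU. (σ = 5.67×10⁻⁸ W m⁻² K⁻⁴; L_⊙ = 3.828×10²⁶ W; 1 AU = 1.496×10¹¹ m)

L = 0.630 × 3.828×10²⁶ = 2.41×10²⁶ W.
From T_eq⁴ = L(1−A)/(16πσd²): d = √[L(1−A)/(16πσT_eq⁴)].
d = √[2.41×10²⁶ × 0.40 / (16π × 5.67×10⁻⁸ × (291)⁴)] = 6.87×10¹⁰ m = 0.459 AU.

d ≈ 0.459 AU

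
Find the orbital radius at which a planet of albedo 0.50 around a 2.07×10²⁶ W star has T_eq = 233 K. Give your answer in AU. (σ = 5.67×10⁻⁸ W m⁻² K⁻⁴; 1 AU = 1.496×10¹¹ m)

d ≈ 0.742 AU

From T_eq⁴ = L(1−A)/(16πσd²): d = √[L(1−A)/(16πσT_eq⁴)].
d = √[2.07×10²⁶ × 0.50 / (16π × 5.67×10⁻⁸ × (233)⁴)] = 1.11×10¹¹ m = 0.742 AU.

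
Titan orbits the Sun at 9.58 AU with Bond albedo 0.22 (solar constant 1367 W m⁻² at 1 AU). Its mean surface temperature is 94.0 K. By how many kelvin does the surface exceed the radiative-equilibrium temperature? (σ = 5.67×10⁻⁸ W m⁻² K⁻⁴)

ΔT ≈ 9.4 K

S = 1367/9.58² = 14.89 W m⁻².
T_eq = [S(1−A)/(4σ)]^(1/4) = [14.89×0.78/(4×5.67×10⁻⁸)]^(1/4) = 84.6 K.
ΔT = T_surf − T_eq = 94 − 84.6.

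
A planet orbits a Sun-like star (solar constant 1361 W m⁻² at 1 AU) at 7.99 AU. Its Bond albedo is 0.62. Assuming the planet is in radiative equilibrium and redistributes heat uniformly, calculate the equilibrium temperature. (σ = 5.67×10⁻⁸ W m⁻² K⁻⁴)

Flux at 7.99 AU: S = 1361/7.99² = 21.3 W m⁻².
Energy balance: absorbed = emitted ⇒ πR²·S(1−A) = 4πR²·σT_eq⁴, so T_eq⁴ = S(1−A)/(4σ).
T_eq = [21.3 × 0.38 / (4 × 5.67×10⁻⁸)]^(1/4) = (3.57×10⁷)^(1/4) = 77.3 K.

T_eq ≈ 77.3 K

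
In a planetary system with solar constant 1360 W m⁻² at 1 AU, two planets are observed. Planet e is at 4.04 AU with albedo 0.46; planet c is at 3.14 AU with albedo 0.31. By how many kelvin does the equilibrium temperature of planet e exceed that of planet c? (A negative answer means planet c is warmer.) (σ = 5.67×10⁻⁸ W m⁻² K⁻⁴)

ΔT ≈ -24.4 K

T_eq = [S₀(1−A)/(4σd²)]^(1/4), so T ∝ (1−A)^(1/4) / √d.
T₁ = [1360×0.54/(4×5.67×10⁻⁸×4.04²)]^(1/4) = 118.68 K.
T₂ = [1360×0.69/(4×5.67×10⁻⁸×3.14²)]^(1/4) = 143.13 K.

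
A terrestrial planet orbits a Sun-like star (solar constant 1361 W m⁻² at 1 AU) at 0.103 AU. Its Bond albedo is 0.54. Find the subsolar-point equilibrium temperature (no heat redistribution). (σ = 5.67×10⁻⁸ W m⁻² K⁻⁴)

Flux at 0.103 AU: S = 1361/0.103² = 1.28×10⁵ W m⁻².
At the subsolar point the surface absorbs S(1−A) and emits σT⁴ per unit area — no factor of 4, since only the local patch is in balance.
T = [1.28×10⁵ × 0.46 / 5.67×10⁻⁸]^(1/4) = (1.04×10¹²)^(1/4) = 1010 K.

T_ss ≈ 1010 K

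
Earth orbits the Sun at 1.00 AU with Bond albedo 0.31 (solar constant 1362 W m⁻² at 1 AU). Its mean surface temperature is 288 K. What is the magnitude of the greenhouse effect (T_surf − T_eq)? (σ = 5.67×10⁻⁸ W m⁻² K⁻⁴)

S = 1362/1.00² = 1362 W m⁻².
T_eq = [S(1−A)/(4σ)]^(1/4) = [1362×0.69/(4×5.67×10⁻⁸)]^(1/4) = 253.7 K.
ΔT = T_surf − T_eq = 288 − 253.7.

ΔT ≈ 34.3 K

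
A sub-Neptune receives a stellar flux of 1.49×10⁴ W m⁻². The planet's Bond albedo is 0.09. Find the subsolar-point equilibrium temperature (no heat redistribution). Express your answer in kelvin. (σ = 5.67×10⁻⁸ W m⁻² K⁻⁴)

At the subsolar point the surface absorbs S(1−A) and emits σT⁴ per unit area — no factor of 4, since only the local patch is in balance.
T = [1.49×10⁴ × 0.91 / 5.67×10⁻⁸]^(1/4) = (2.39×10¹¹)^(1/4) = 699 K.

T_ss ≈ 699 K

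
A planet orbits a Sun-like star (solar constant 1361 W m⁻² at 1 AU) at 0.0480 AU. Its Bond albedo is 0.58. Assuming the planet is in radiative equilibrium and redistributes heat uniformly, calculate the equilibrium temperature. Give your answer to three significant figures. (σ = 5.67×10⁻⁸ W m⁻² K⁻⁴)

T_eq ≈ 1020 K

Flux at 0.0480 AU: S = 1361/0.0480² = 5.91×10⁵ W m⁻².
Energy balance: absorbed = emitted ⇒ πR²·S(1−A) = 4πR²·σT_eq⁴, so T_eq⁴ = S(1−A)/(4σ).
T_eq = [5.91×10⁵ × 0.42 / (4 × 5.67×10⁻⁸)]^(1/4) = (1.09×10¹²)^(1/4) = 1020 K.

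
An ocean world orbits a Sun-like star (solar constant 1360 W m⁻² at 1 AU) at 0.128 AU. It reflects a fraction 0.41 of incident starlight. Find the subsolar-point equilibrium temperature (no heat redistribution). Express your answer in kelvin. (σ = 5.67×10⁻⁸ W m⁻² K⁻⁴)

Flux at 0.128 AU: S = 1360/0.128² = 8.30×10⁴ W m⁻².
At the subsolar point the surface absorbs S(1−A) and emits σT⁴ per unit area — no factor of 4, since only the local patch is in balance.
T = [8.30×10⁴ × 0.59 / 5.67×10⁻⁸]^(1/4) = (8.64×10¹¹)^(1/4) = 964 K.

T_ss ≈ 964 K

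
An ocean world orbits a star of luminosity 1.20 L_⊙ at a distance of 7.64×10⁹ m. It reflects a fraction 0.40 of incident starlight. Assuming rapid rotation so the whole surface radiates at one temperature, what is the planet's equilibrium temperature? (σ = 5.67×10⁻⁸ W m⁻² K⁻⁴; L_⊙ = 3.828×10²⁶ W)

T_eq ≈ 1130 K

L = 1.20 × 3.828×10²⁶ = 4.59×10²⁶ W.
Flux: S = L/(4πd²) = 4.59×10²⁶/(4π×(7.64×10⁹)²) = 6.26×10⁵ W m⁻².
Energy balance: absorbed = emitted ⇒ πR²·S(1−A) = 4πR²·σT_eq⁴, so T_eq⁴ = S(1−A)/(4σ).
T_eq = [6.26×10⁵ × 0.60 / (4 × 5.67×10⁻⁸)]^(1/4) = (1.66×10¹²)^(1/4) = 1130 K.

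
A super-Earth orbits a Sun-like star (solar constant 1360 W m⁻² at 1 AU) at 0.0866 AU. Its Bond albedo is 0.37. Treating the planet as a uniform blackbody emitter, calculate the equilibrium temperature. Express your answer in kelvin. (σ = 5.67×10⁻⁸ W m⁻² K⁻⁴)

Flux at 0.0866 AU: S = 1360/0.0866² = 1.81×10⁵ W m⁻².
Energy balance: absorbed = emitted ⇒ πR²·S(1−A) = 4πR²·σT_eq⁴, so T_eq⁴ = S(1−A)/(4σ).
T_eq = [1.81×10⁵ × 0.63 / (4 × 5.67×10⁻⁸)]^(1/4) = (5.04×10¹¹)^(1/4) = 842 K.

T_eq ≈ 842 K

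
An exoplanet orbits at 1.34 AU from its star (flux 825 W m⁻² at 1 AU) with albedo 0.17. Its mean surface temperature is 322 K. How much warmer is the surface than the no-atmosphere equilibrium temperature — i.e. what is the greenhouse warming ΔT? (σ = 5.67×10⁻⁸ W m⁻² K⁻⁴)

ΔT ≈ 119.5 K

S = 825/1.34² = 459.5 W m⁻².
T_eq = [S(1−A)/(4σ)]^(1/4) = [459.5×0.83/(4×5.67×10⁻⁸)]^(1/4) = 202.5 K.
ΔT = T_surf − T_eq = 322 − 202.5.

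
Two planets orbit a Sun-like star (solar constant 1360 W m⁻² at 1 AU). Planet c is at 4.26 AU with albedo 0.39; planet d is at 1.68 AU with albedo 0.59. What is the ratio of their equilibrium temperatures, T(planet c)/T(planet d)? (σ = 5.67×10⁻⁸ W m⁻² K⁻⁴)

T_eq = [S₀(1−A)/(4σd²)]^(1/4), so T ∝ (1−A)^(1/4) / √d.
T₁ = [1360×0.61/(4×5.67×10⁻⁸×4.26²)]^(1/4) = 119.15 K.
T₂ = [1360×0.41/(4×5.67×10⁻⁸×1.68²)]^(1/4) = 171.80 K.

T₁/T₂ ≈ 0.694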